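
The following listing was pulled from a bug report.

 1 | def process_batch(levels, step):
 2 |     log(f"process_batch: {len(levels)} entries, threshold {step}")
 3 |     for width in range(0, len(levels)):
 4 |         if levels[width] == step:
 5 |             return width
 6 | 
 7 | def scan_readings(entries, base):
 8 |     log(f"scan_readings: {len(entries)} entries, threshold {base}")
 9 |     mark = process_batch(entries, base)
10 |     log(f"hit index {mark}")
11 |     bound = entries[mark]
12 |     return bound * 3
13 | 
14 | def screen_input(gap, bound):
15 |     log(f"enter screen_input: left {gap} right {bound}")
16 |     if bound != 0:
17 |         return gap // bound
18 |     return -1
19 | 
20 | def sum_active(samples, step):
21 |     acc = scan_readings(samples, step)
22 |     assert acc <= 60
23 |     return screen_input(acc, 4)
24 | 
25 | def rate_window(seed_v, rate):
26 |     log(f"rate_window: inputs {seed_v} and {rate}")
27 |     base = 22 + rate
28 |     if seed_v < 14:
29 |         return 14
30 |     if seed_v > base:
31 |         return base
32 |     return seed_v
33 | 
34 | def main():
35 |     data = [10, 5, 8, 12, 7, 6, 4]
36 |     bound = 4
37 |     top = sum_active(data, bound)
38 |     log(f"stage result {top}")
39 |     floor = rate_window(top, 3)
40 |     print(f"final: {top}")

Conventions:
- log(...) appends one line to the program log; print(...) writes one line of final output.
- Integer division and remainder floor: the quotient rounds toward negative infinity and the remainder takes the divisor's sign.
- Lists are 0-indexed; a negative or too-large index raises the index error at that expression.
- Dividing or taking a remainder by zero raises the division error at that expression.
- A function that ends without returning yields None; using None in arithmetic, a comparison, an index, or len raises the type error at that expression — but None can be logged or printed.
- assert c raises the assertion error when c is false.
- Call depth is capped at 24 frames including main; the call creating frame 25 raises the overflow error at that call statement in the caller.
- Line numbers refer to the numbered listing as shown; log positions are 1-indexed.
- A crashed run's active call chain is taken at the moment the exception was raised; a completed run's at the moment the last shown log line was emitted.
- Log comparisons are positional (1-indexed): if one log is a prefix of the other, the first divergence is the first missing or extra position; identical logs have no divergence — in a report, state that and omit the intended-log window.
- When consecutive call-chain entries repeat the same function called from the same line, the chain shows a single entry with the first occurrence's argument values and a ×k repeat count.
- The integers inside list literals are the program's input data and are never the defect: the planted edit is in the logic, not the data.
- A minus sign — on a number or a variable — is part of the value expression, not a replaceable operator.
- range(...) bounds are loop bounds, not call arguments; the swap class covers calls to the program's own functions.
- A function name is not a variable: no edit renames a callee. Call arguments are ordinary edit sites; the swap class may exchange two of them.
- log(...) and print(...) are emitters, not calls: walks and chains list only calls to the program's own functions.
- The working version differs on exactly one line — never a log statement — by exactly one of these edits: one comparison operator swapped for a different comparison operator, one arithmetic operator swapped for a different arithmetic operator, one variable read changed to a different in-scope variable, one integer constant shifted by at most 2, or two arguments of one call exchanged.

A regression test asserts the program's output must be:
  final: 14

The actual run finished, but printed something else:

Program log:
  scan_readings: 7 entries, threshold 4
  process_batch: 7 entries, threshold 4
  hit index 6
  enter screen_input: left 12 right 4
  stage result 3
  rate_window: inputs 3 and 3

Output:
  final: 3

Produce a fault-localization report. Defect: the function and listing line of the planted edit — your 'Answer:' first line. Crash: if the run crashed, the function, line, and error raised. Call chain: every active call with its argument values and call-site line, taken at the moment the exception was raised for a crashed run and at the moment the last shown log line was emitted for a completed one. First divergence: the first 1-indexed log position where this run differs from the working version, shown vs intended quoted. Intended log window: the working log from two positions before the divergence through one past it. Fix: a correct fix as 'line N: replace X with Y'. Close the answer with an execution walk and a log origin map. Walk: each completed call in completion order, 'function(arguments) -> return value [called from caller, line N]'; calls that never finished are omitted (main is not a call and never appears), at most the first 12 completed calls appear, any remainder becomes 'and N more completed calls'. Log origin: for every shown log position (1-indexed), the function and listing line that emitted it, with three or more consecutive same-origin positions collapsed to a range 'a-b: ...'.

Answer: the defect is in main at line 40.
Core observation: Nothing in the log betrays the bug — only the output does.
Call chain: main -> rate_window(3, 3) (called at line 39).
First divergence: there is none — every log position agrees.
Execution walk:
  process_batch([10, 5, 8, 12, 7, 6, 4], 4) -> 6  [called from scan_readings, line 9]
  scan_readings([10, 5, 8, 12, 7, 6, 4], 4) -> 12  [called from sum_active, line 21]
  screen_input(12, 4) -> 3  [called from sum_active, line 23]
  sum_active([10, 5, 8, 12, 7, 6, 4], 4) -> 3  [called from main, line 37]
  rate_window(3, 3) -> 14  [called from main, line 39]
Log origin:
  1: logged in scan_readings at line 8
  2: logged in process_batch at line 2
  3: logged in scan_readings at line 10
  4: logged in screen_input at line 15
  5: logged in main at line 38
  6: logged in rate_window at line 26
A correct fix: line 40: replace `top` with `floor`.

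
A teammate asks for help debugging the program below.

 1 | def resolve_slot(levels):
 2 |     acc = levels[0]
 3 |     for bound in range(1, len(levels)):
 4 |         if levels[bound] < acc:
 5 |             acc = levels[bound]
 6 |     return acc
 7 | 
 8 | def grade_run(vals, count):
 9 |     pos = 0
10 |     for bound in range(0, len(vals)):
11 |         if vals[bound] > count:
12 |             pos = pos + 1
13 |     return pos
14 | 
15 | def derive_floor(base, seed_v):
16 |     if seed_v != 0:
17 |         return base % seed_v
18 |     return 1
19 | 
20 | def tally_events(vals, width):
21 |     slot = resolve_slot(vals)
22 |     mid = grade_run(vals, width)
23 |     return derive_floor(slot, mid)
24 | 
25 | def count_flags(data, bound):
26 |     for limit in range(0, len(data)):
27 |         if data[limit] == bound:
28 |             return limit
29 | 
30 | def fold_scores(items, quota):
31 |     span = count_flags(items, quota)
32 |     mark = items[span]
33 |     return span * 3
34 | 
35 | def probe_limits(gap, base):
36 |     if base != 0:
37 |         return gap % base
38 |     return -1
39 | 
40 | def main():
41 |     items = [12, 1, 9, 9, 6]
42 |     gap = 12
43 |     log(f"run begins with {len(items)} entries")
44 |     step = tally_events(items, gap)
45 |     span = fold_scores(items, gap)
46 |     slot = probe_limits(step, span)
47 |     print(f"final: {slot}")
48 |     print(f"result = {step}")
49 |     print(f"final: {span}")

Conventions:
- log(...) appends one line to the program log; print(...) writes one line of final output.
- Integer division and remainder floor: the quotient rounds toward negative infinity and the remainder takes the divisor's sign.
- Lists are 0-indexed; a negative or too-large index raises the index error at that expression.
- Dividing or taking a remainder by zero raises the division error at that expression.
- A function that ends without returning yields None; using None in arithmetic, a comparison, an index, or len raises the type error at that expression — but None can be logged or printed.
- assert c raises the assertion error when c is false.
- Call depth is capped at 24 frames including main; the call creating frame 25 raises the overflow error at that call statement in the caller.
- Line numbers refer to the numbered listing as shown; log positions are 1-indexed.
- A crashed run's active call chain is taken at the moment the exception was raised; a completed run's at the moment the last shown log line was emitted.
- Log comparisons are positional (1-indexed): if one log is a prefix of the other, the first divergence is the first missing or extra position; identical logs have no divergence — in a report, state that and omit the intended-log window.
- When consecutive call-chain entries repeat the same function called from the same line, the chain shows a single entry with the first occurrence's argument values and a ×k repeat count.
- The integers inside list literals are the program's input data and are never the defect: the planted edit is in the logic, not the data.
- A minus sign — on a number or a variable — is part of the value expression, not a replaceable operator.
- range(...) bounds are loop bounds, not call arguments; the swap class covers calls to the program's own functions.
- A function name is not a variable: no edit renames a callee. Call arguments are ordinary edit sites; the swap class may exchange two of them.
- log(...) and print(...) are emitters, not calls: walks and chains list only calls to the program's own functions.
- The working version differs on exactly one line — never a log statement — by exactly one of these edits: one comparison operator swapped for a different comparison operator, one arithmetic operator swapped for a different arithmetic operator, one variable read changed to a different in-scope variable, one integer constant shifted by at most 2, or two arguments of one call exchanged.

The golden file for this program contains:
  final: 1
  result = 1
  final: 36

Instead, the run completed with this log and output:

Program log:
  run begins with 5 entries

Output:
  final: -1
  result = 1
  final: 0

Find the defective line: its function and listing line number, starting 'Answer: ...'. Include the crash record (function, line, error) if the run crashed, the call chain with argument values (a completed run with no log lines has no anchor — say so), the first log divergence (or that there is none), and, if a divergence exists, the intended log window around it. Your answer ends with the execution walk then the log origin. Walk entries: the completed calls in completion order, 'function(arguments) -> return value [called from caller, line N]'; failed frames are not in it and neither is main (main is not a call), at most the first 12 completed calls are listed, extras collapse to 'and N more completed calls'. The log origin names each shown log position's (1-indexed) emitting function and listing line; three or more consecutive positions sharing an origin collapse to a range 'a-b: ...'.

Answer: the defect is in fold_scores at line 33.
Key fact: Every logged value matches the working version; the printed result is what differs.
Call chain: main.
First divergence: none; the two logs match at every position.
Execution walk:
  resolve_slot([12, 1, 9, 9, 6]) -> 1  [called from tally_events, line 21]
  grade_run([12, 1, 9, 9, 6], 12) -> 0  [called from tally_events, line 22]
  derive_floor(1, 0) -> 1  [called from tally_events, line 23]
  tally_events([12, 1, 9, 9, 6], 12) -> 1  [called from main, line 44]
  count_flags([12, 1, 9, 9, 6], 12) -> 0  [called from fold_scores, line 31]
  fold_scores([12, 1, 9, 9, 6], 12) -> 0  [called from main, line 45]
  probe_limits(1, 0) -> -1  [called from main, line 46]
Origin of each log line:
  1 — main, line 43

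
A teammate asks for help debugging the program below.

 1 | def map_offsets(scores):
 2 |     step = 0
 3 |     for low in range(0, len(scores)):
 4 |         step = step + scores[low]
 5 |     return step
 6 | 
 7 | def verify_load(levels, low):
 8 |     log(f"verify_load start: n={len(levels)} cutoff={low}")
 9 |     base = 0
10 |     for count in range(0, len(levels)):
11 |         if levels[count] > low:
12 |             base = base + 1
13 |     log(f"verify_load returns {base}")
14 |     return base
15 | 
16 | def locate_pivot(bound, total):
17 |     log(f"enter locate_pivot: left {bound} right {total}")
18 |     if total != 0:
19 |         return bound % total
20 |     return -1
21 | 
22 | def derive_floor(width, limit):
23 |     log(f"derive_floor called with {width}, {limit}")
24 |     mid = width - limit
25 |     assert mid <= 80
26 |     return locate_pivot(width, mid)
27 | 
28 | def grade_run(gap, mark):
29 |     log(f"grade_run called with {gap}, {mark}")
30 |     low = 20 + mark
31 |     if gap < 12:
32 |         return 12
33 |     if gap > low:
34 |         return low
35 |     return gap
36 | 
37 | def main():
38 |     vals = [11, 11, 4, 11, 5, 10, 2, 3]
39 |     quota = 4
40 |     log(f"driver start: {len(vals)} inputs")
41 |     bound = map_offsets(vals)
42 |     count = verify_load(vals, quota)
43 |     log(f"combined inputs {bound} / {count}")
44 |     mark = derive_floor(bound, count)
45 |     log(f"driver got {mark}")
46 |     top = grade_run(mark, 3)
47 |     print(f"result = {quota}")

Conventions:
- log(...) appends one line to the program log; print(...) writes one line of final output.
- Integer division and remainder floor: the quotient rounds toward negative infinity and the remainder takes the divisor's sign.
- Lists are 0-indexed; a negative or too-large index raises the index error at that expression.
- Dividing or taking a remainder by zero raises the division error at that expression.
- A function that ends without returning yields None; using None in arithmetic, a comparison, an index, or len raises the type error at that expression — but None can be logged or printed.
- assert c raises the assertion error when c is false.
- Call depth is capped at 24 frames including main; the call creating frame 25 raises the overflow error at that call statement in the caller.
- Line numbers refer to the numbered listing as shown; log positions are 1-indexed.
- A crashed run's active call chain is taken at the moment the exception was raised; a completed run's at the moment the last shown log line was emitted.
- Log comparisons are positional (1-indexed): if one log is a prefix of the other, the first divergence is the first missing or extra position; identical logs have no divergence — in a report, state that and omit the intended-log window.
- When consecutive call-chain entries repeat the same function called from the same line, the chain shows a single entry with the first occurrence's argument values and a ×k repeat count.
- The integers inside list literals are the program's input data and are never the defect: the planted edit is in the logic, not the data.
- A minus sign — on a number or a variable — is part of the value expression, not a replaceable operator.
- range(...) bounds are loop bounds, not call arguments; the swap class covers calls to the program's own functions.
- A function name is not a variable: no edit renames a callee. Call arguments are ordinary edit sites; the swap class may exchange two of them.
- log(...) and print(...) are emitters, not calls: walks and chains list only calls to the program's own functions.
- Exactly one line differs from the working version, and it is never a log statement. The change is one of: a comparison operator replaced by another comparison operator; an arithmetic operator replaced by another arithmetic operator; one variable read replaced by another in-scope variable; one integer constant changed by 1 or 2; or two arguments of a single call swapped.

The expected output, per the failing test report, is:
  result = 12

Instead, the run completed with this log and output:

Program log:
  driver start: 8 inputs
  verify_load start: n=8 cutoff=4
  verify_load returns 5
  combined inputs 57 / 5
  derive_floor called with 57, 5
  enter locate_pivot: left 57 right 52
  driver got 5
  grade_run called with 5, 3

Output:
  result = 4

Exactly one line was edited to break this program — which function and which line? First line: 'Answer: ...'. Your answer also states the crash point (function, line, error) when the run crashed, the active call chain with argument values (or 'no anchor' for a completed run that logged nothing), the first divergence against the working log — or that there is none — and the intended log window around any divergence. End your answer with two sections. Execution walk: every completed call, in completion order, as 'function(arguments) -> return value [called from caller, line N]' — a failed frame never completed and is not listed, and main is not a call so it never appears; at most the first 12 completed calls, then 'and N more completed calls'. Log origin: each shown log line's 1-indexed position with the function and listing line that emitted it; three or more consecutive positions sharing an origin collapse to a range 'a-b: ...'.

Answer: the defect is in main at line 47.
Key fact: The two runs log identically and part ways only at the printed values.
Call chain: main -> grade_run(5, 3) (called at line 46).
First divergence: none (the log streams are identical).
Execution walk:
  map_offsets([11, 11, 4, 11, 5, 10, 2, 3]) -> 57  [called from main, line 41]
  verify_load([11, 11, 4, 11, 5, 10, 2, 3], 4) -> 5  [called from main, line 42]
  locate_pivot(57, 52) -> 5  [called from derive_floor, line 26]
  derive_floor(57, 5) -> 5  [called from main, line 44]
  grade_run(5, 3) -> 12  [called from main, line 46]
Origin of each log line:
  1: from main, line 40
  2: from verify_load, line 8
  3: from verify_load, line 13
  4: from main, line 43
  5: from derive_floor, line 23
  6: from locate_pivot, line 17
  7: from main, line 45
  8: from grade_run, line 29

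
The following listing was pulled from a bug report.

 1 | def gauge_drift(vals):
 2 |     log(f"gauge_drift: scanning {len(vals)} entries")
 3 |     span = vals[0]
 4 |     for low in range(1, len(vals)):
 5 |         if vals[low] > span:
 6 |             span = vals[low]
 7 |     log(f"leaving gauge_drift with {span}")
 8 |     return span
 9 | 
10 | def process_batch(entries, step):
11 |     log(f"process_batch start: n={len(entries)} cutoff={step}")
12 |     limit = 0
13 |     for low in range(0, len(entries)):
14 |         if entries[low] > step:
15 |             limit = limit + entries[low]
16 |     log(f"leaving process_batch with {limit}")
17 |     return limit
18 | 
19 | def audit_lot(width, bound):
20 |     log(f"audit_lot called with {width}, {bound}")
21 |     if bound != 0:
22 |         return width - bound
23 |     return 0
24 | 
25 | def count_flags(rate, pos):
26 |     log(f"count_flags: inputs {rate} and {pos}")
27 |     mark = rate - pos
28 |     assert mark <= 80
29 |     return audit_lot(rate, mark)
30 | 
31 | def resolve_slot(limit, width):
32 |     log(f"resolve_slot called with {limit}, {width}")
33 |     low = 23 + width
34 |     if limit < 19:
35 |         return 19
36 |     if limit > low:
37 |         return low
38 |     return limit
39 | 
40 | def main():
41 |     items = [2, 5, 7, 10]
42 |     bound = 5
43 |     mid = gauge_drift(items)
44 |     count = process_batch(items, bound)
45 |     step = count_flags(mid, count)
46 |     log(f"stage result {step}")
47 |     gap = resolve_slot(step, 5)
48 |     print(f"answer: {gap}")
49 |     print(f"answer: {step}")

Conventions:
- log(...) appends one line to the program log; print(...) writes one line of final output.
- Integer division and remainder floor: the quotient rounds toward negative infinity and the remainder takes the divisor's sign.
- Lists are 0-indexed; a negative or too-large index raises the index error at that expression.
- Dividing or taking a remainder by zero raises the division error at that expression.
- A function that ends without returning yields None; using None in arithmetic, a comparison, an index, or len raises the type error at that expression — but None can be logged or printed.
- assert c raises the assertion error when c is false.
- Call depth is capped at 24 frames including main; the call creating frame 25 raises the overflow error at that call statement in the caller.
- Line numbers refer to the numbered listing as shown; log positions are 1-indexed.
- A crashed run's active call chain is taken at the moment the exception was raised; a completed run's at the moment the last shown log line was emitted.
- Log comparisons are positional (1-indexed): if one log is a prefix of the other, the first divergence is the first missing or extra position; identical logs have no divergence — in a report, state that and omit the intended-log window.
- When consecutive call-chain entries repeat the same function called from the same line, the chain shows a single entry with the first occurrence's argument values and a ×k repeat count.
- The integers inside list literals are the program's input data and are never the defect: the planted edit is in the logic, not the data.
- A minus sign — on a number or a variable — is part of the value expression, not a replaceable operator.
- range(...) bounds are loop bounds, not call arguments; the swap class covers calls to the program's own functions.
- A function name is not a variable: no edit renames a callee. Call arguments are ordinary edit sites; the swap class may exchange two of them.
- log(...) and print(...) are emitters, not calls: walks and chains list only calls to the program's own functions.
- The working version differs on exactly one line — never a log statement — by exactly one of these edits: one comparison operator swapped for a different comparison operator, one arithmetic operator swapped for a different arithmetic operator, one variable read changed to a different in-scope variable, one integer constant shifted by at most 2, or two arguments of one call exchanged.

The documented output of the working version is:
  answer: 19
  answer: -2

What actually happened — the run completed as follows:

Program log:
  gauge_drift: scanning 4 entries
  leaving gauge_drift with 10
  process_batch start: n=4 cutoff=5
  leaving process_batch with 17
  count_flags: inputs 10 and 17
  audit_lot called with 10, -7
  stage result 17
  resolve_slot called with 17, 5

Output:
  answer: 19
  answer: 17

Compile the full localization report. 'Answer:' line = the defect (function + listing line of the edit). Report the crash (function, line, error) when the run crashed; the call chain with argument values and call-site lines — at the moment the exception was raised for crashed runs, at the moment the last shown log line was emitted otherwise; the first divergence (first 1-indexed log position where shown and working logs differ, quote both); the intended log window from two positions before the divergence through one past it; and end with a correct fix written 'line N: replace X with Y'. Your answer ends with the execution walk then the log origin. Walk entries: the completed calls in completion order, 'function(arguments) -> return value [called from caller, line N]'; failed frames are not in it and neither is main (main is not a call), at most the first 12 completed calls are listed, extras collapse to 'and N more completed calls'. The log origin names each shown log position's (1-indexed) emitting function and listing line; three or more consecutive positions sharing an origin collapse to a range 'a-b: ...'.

Answer: the defect is in audit_lot at line 22.
Key fact: The log first diverges at position 7: the faulty run prints 'stage result 17' where the working version prints 'stage result -2'.
Call chain: main -> resolve_slot(17, 5) (called at line 47).
First divergence: position 7; shown 'stage result 17' vs intended 'stage result -2'.
Intended log window:
  5: count_flags: inputs 10 and 17
  6: audit_lot called with 10, -7
  7: stage result -2
  8: resolve_slot called with -2, 5
Execution walk:
  gauge_drift([2, 5, 7, 10]) -> 10  [called from main, line 43]
  process_batch([2, 5, 7, 10], 5) -> 17  [called from main, line 44]
  audit_lot(10, -7) -> 17  [called from count_flags, line 29]
  count_flags(10, 17) -> 17  [called from main, line 45]
  resolve_slot(17, 5) -> 19  [called from main, line 47]
Log origin:
  1: from gauge_drift, line 2
  2: from gauge_drift, line 7
  3: from process_batch, line 11
  4: from process_batch, line 16
  5: from count_flags, line 26
  6: from audit_lot, line 20
  7: from main, line 46
  8: from resolve_slot, line 32
A correct fix: line 22: replace `-` with `//`.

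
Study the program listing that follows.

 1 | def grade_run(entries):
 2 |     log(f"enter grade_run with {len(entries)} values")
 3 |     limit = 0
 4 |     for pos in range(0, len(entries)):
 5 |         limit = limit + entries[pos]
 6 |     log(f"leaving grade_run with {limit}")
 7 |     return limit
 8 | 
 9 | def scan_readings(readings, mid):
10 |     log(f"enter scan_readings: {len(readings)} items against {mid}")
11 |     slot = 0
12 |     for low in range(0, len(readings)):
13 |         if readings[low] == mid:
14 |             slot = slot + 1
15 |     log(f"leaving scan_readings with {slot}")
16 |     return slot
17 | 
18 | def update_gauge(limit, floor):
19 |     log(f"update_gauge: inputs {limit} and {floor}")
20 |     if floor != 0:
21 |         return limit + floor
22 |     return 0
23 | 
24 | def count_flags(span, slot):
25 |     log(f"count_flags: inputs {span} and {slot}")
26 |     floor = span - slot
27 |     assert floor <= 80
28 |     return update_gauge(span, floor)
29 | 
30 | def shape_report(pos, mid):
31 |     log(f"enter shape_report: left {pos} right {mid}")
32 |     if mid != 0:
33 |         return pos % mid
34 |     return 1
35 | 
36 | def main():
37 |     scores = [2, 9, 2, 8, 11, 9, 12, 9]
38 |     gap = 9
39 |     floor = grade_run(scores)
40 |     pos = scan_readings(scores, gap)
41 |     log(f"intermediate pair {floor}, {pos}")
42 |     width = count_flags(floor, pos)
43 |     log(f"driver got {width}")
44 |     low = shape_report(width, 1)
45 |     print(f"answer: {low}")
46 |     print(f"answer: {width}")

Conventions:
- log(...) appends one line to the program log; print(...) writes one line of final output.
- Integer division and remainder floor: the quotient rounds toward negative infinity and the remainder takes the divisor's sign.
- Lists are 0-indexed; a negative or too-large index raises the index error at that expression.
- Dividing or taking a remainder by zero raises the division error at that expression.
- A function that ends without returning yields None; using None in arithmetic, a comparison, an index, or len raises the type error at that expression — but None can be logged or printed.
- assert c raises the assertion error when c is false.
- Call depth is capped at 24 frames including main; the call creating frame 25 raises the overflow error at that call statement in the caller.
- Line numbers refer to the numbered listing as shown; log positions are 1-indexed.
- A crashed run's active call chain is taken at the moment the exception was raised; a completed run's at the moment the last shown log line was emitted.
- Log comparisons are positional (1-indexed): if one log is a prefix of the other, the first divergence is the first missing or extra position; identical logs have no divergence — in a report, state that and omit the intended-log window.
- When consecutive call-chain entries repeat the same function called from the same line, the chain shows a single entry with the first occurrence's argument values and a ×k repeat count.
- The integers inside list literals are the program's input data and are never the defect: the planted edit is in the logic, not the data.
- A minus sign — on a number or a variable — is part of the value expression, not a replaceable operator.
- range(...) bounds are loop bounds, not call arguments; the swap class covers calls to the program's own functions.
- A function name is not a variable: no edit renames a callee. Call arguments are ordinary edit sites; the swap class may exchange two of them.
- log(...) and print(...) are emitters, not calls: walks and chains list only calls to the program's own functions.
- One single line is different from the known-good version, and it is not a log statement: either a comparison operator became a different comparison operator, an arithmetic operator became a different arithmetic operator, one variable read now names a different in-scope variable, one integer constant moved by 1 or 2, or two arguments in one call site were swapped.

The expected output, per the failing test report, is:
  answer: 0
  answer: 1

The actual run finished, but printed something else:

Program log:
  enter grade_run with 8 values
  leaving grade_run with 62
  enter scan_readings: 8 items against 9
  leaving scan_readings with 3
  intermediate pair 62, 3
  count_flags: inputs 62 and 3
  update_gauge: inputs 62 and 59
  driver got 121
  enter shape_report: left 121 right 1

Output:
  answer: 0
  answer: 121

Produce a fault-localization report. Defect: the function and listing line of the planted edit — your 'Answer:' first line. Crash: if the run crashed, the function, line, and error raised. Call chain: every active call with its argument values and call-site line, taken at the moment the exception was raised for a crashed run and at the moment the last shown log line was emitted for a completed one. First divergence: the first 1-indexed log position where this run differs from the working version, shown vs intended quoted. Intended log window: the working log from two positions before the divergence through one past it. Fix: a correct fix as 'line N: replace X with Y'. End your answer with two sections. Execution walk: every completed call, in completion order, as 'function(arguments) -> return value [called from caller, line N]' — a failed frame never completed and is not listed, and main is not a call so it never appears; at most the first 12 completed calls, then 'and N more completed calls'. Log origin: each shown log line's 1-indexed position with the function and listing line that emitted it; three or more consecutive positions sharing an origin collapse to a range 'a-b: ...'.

Answer: the defect is in update_gauge at line 21.
Key observation: The earliest visible damage is log position 8 — 'driver got 121' rather than the intended 'driver got 1'.
Call chain: main -> shape_report(121, 1) (called at line 44).
First divergence: at position 8 the run shows 'driver got 121' where the working version logs 'driver got 1'.
Intended log window:
  6: count_flags: inputs 62 and 3
  7: update_gauge: inputs 62 and 59
  8: driver got 1
  9: enter shape_report: left 1 right 1
Execution walk:
  grade_run([2, 9, 2, 8, 11, 9, 12, 9]) -> 62  [called from main, line 39]
  scan_readings([2, 9, 2, 8, 11, 9, 12, 9], 9) -> 3  [called from main, line 40]
  update_gauge(62, 59) -> 121  [called from count_flags, line 28]
  count_flags(62, 3) -> 121  [called from main, line 42]
  shape_report(121, 1) -> 0  [called from main, line 44]
Log origins:
  1: emitted by grade_run (line 2)
  2: emitted by grade_run (line 6)
  3: emitted by scan_readings (line 10)
  4: emitted by scan_readings (line 15)
  5: emitted by main (line 41)
  6: emitted by count_flags (line 25)
  7: emitted by update_gauge (line 19)
  8: emitted by main (line 43)
  9: emitted by shape_report (line 31)
A correct fix: line 21: replace `+` with `//`.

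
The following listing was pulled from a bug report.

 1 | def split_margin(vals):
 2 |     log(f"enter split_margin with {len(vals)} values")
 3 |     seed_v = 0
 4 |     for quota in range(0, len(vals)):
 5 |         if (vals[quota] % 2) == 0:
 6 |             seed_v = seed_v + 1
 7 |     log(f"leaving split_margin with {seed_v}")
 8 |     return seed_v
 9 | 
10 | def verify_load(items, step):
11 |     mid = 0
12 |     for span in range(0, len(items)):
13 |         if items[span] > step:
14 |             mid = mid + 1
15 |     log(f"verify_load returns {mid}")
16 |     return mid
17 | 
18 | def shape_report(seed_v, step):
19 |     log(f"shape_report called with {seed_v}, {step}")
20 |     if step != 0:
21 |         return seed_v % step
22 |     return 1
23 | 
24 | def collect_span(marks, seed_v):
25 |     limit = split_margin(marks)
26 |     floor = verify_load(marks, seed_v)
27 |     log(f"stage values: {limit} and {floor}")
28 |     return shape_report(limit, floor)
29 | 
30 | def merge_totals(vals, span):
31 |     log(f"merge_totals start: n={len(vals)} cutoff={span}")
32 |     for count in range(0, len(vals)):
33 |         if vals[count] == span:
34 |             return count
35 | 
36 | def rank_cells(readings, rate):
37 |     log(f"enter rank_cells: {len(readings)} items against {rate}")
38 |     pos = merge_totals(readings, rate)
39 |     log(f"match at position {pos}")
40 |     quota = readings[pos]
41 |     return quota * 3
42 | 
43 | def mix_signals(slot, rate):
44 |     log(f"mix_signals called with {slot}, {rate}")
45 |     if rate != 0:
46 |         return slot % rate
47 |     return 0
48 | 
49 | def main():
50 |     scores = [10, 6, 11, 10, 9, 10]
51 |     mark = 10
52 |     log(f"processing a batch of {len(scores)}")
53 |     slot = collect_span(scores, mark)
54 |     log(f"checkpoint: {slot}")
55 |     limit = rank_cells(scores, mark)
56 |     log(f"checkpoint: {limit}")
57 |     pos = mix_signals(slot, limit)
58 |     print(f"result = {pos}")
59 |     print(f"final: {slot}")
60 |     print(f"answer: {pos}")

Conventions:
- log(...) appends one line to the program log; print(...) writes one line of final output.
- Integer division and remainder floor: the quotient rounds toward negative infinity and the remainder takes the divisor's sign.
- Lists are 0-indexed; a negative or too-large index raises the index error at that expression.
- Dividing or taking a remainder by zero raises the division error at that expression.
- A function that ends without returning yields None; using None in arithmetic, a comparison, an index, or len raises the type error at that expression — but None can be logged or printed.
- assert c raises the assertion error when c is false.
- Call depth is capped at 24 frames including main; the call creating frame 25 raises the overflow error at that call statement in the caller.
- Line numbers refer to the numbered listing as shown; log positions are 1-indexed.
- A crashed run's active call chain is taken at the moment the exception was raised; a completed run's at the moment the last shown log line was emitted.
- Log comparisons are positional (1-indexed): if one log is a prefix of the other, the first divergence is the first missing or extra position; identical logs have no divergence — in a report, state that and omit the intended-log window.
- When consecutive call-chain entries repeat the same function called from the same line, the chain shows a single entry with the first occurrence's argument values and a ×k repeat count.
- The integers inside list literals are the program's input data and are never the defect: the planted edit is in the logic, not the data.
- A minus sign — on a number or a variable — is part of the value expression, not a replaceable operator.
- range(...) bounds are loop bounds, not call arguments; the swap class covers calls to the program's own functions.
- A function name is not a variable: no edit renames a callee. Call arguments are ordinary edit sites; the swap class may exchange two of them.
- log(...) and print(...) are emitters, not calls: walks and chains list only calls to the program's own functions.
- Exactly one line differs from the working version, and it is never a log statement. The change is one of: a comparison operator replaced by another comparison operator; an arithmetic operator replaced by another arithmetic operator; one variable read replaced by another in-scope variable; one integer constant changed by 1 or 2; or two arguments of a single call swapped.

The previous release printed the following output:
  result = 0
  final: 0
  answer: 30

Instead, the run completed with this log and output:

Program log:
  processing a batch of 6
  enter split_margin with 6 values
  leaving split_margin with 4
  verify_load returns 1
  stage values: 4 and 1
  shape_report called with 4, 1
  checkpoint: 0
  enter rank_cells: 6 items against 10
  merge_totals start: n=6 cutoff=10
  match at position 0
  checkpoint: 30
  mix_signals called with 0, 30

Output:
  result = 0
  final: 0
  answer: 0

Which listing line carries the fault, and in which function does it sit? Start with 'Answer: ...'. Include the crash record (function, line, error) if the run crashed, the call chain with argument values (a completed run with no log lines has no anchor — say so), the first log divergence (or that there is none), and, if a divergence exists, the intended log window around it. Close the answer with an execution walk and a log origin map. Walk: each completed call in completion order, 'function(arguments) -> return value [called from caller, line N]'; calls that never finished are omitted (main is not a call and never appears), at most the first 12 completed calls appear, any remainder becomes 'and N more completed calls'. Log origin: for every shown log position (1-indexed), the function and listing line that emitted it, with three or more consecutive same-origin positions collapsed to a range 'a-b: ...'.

Answer: the defect is in main at line 60.
Key fact: No log line changed; the fault shows up purely in the output.
Call chain: main -> mix_signals(0, 30) (called at line 57).
First divergence: none — the logs agree in full.
Execution walk:
  split_margin([10, 6, 11, 10, 9, 10]) -> 4  [called from collect_span, line 25]
  verify_load([10, 6, 11, 10, 9, 10], 10) -> 1  [called from collect_span, line 26]
  shape_report(4, 1) -> 0  [called from collect_span, line 28]
  collect_span([10, 6, 11, 10, 9, 10], 10) -> 0  [called from main, line 53]
  merge_totals([10, 6, 11, 10, 9, 10], 10) -> 0  [called from rank_cells, line 38]
  rank_cells([10, 6, 11, 10, 9, 10], 10) -> 30  [called from main, line 55]
  mix_signals(0, 30) -> 0  [called from main, line 57]
Log origins:
  1: logged in main at line 52
  2: logged in split_margin at line 2
  3: logged in split_margin at line 7
  4: logged in verify_load at line 15
  5: logged in collect_span at line 27
  6: logged in shape_report at line 19
  7: logged in main at line 54
  8: logged in rank_cells at line 37
  9: logged in merge_totals at line 31
  10: logged in rank_cells at line 39
  11: logged in main at line 56
  12: logged in mix_signals at line 44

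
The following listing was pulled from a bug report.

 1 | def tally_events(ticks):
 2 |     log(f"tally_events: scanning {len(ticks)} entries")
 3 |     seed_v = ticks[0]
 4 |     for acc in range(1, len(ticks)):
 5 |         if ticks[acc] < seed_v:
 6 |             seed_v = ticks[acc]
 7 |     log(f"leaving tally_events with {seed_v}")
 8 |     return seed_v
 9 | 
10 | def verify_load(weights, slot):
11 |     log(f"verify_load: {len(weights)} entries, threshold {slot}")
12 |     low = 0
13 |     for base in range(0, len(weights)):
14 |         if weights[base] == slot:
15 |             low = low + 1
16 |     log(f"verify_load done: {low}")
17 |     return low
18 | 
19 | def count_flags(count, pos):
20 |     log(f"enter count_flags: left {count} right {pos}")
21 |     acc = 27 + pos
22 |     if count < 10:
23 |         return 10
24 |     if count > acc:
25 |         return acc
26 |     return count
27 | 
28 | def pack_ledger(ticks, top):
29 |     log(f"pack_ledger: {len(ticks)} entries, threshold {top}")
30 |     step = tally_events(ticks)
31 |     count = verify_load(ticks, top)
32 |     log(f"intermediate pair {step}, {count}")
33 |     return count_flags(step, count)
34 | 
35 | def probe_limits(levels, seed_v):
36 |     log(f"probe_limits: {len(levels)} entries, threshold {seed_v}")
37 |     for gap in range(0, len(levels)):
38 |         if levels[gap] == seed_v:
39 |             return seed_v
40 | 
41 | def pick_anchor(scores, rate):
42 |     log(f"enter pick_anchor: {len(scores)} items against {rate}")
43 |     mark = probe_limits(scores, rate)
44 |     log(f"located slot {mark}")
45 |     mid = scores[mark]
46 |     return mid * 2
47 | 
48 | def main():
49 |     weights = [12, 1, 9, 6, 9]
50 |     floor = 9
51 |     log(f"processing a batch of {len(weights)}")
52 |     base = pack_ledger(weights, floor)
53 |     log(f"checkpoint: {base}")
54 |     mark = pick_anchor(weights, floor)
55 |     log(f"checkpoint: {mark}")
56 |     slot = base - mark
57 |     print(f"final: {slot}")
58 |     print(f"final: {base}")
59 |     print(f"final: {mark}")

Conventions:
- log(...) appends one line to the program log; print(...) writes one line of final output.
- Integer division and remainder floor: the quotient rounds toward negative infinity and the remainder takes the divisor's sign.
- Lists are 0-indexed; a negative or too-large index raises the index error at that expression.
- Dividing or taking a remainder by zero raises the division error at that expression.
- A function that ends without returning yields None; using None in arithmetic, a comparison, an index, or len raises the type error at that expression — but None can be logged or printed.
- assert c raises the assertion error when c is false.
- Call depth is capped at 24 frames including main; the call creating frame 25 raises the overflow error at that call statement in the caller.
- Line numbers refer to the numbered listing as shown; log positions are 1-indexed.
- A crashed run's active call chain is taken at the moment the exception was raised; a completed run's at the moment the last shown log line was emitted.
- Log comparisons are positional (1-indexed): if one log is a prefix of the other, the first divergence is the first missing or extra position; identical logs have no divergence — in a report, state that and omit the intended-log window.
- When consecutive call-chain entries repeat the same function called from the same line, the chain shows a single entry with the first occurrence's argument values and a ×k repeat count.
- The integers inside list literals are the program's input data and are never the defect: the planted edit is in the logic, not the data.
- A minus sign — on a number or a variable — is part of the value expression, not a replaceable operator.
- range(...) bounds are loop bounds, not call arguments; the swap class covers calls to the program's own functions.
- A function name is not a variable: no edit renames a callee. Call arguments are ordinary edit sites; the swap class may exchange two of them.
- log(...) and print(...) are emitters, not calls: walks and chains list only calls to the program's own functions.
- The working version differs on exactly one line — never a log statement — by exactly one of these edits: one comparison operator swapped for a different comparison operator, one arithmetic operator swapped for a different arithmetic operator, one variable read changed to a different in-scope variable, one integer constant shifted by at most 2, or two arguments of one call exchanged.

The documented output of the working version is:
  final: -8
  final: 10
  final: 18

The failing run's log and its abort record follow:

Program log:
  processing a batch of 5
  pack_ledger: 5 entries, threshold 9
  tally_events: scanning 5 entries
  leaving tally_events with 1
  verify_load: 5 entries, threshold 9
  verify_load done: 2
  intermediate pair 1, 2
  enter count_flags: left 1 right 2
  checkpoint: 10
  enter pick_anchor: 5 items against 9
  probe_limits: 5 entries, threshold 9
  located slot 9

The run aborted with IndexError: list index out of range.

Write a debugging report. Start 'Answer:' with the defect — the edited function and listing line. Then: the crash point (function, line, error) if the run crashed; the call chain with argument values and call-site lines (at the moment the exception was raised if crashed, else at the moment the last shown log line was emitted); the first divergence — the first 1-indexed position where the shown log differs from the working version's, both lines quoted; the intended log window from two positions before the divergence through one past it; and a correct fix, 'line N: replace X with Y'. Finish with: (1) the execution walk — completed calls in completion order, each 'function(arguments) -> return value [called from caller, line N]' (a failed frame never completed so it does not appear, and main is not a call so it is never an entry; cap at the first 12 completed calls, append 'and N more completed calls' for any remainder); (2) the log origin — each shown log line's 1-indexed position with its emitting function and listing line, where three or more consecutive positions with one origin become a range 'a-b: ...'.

Answer: the defect is in probe_limits at line 39.
Key fact: The earliest visible damage is log position 12 — 'located slot 9' rather than the intended 'located slot 2'.
Crash: pick_anchor, line 45, IndexError.
Call chain: main -> pick_anchor([12, 1, 9, 6, 9], 9) (called at line 54).
First divergence: position 12 — the shown line 'located slot 9' should read 'located slot 2'.
Intended log window:
  10: enter pick_anchor: 5 items against 9
  11: probe_limits: 5 entries, threshold 9
  12: located slot 2
  13: checkpoint: 18
Execution walk:
  tally_events([12, 1, 9, 6, 9]) -> 1  [called from pack_ledger, line 30]
  verify_load([12, 1, 9, 6, 9], 9) -> 2  [called from pack_ledger, line 31]
  count_flags(1, 2) -> 10  [called from pack_ledger, line 33]
  pack_ledger([12, 1, 9, 6, 9], 9) -> 10  [called from main, line 52]
  probe_limits([12, 1, 9, 6, 9], 9) -> 9  [called from pick_anchor, line 43]
Log origins:
  1: logged in main at line 51
  2: logged in pack_ledger at line 29
  3: logged in tally_events at line 2
  4: logged in tally_events at line 7
  5: logged in verify_load at line 11
  6: logged in verify_load at line 16
  7: logged in pack_ledger at line 32
  8: logged in count_flags at line 20
  9: logged in main at line 53
  10: logged in pick_anchor at line 42
  11: logged in probe_limits at line 36
  12: logged in pick_anchor at line 44
A correct fix: line 39: replace `seed_v` with `gap`.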